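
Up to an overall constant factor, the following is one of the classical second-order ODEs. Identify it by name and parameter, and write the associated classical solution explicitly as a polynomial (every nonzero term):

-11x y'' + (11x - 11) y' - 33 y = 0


All three coefficients share the factor -11; dividing through by -11 gives  x y'' + (1 - x) y' + 3 y = 0.
This matches the Laguerre equation x y'' + (1 - x) y' + n y = 0 with n = 3; the polynomial solution is L_3(x).
With y = sum_k a_k x^k, matching x^k gives (k+1)k a_{k+1} + (k+1) a_{k+1} - k a_k + n a_k = 0, i.e. (k+1)^2 a_{k+1} = (k - n) a_k = (k - 3) a_k. The right side vanishes at k = 3, so the series terminates at degree 3.
Standard normalization L_n(0) = 1 gives a_0 = 1. Work upward with a_{k+1} = (k - 3) a_k / (k+1)^2:
  a_1 = (0 - 3)(1) / 1^2 = -3/1 = -3
  a_2 = (1 - 3)(-3) / 2^2 = 6/4 = 3/2
  a_3 = (2 - 3)(3/2) / 3^2 = (-3/2)/9 = -1/6
Hence L_3(x) = -x^3/6 + 3 x^2/2 - 3 x + 1.

L_3(x); series = -x^3/6 + 3 x^2/2 - 3 x + 1


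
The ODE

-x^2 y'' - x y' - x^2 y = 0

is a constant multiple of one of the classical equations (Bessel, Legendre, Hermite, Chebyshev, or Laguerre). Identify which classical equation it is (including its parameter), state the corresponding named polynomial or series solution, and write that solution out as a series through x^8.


All three coefficients share the factor -1; dividing through by -1 gives  x^2 y'' + x y' + x^2 y = 0.
This matches the Bessel equation x^2 y'' + x y' + (x^2 - nu^2) y = 0 with nu^2 = 0, so nu = 0; the solution bounded at x = 0 is J_0(x).
Frobenius at x = 0: indicial roots ±nu; for r = nu the recurrence k(k + 2nu) c_k = -c_{k-2} gives the standard series J_nu(x) = sum_{k>=0} (-1)^k / (k! (k+nu)!) (x/2)^(2k+nu). Evaluate the first 5 terms:
  k = 0: (-1)^0 / (0! * 0! * 2^0) x^0 = 1/(1*1*1) x^0 = (1) x^0
  k = 1: (-1)^1 / (1! * 1! * 2^2) x^2 = -1/(1*1*4) x^2 = (-1/4) x^2
  k = 2: (-1)^2 / (2! * 2! * 2^4) x^4 = 1/(2*2*16) x^4 = (1/64) x^4
  k = 3: (-1)^3 / (3! * 3! * 2^6) x^6 = -1/(6*6*64) x^6 = (-1/2304) x^6
  k = 4: (-1)^4 / (4! * 4! * 2^8) x^8 = 1/(24*24*256) x^8 = (1/147456) x^8
Hence J_0(x) = x^8/147456 - x^6/2304 + x^4/64 - x^2/4 + 1 + ....

J_0(x); series = x^8/147456 - x^6/2304 + x^4/64 - x^2/4 + 1


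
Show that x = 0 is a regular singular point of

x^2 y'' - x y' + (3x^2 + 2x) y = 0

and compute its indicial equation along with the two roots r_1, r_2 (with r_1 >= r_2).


Divide by x^2 to reach normal form y'' + P_1(x) y' + P_2(x) y = 0 with P_1(x) = -1/x and P_2(x) = 3 + 2/x.
x = 0 is a singular point because the y'-coefficient -1/x has a pole at x = 0 and the y-coefficient 3 + 2/x has a pole at x = 0.
It is a regular singular point because x P_1(x) = p(x) = -1 and x^2 P_2(x) = q(x) = 3x^2 + 2x are polynomials, hence analytic at x = 0.
p(0) = -1,  q(0) = 0.
Indicial equation: r(r-1) + p(0) r + q(0) = 0, i.e. r^2 + (p(0) - 1) r + q(0) = 0, i.e. r^2 - 2 r = 0.
Discriminant: (-2)^2 - 4(0) = 4, so r = (2 ± 2)/2.
Solving: r_1 = 2, r_2 = 0.

indicial: r^2 - 2 r = 0; roots r_1 = 2, r_2 = 0


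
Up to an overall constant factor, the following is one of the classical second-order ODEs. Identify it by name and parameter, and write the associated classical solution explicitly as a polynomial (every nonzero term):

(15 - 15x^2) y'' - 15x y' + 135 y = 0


All three coefficients share the factor 15; dividing through by 15 gives  (1 - x^2) y'' - x y' + 9 y = 0.
This matches the Chebyshev equation (1 - x^2) y'' - x y' + n^2 y = 0 (note the -x y' term, not -2x y') with n^2 = 9, so n = 3; the polynomial solution is T_3(x).
With y = sum_k a_k x^k, matching x^k gives (k+2)(k+1) a_{k+2} = (k^2 - n^2) a_k = (k - 3)(k + 3) a_k. The right side vanishes at k = 3, so the series with the parity of 3 terminates at degree 3.
Standard normalization: leading coefficient of T_n is 2^(n-1), so a_3 = 2^2 = 4. Work downward with a_k = (k+1)(k+2) a_{k+2} / ((k - 3)(k + 3)):
  a_1 = (2)(3)(4) / ((1 - 3)(1 + 3)) = 24/(-8) = -3
Hence T_3(x) = 4 x^3 - 3 x.

T_3(x); series = 4 x^3 - 3 x


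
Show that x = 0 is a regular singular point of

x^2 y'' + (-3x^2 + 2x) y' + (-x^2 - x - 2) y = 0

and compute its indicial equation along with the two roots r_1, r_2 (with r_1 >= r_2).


Divide by x^2 to reach normal form y'' + P_1(x) y' + P_2(x) y = 0 with P_1(x) = -3 + 2/x and P_2(x) = -1 - 1/x - 2/x^2.
x = 0 is a singular point because the y'-coefficient -3 + 2/x has a pole at x = 0 and the y-coefficient -1 - 1/x - 2/x^2 has a pole at x = 0.
It is a regular singular point because x P_1(x) = p(x) = 2 - 3x and x^2 P_2(x) = q(x) = -x^2 - x - 2 are polynomials, hence analytic at x = 0.
p(0) = 2,  q(0) = -2.
Indicial equation: r(r-1) + p(0) r + q(0) = 0, i.e. r^2 + (p(0) - 1) r + q(0) = 0, i.e. r^2 + 1 r - 2 = 0.
Discriminant: (1)^2 - 4(-2) = 9, so r = (-1 ± 3)/2.
Solving: r_1 = 1, r_2 = -2.

indicial: r^2 + 1 r - 2 = 0; roots r_1 = 1, r_2 = -2


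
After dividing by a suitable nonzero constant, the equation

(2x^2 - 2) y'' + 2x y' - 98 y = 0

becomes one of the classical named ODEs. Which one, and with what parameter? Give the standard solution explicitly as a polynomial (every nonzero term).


All three coefficients share the factor -2; dividing through by -2 gives  (1 - x^2) y'' - x y' + 49 y = 0.
This matches the Chebyshev equation (1 - x^2) y'' - x y' + n^2 y = 0 (note the -x y' term, not -2x y') with n^2 = 49, so n = 7; the polynomial solution is T_7(x).
With y = sum_k a_k x^k, matching x^k gives (k+2)(k+1) a_{k+2} = (k^2 - n^2) a_k = (k - 7)(k + 7) a_k. The right side vanishes at k = 7, so the series with the parity of 7 terminates at degree 7.
Standard normalization: leading coefficient of T_n is 2^(n-1), so a_7 = 2^6 = 64. Work downward with a_k = (k+1)(k+2) a_{k+2} / ((k - 7)(k + 7)):
  a_5 = (6)(7)(64) / ((5 - 7)(5 + 7)) = 2688/(-24) = -112
  a_3 = (4)(5)(-112) / ((3 - 7)(3 + 7)) = -2240/(-40) = 56
  a_1 = (2)(3)(56) / ((1 - 7)(1 + 7)) = 336/(-48) = -7
Hence T_7(x) = 64 x^7 - 112 x^5 + 56 x^3 - 7 x.

T_7(x); series = 64 x^7 - 112 x^5 + 56 x^3 - 7 x


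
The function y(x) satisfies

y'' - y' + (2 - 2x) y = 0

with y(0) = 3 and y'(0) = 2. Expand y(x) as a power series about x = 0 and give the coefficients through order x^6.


Ansatz: y(x) = sum_{n>=0} a_n x^n, so y'(x) = sum_{n>=1} n a_n x^(n-1) and y''(x) = sum_{n>=2} n(n-1) a_n x^(n-2).
Substitute into P(x) y'' + Q(x) y' + R(x) y = 0 with P(x) = 1, Q(x) = -1, R(x) = 2 - 2x, and match powers of x.
Initial conditions: a_0 = 3, a_1 = 2.
Setting the coefficient of each power of x to zero and solving order by order (substituting the coefficients already found):
  x^0: 2 a_2 - a_1 + 2 a_0 = 0  ->  2 a_2 = a_1 - 2 a_0 = -4  ->  a_2 = -2
  x^1: 6 a_3 - 2 a_2 + 2 a_1 - 2 a_0 = 0  ->  6 a_3 = 2 a_2 - 2 a_1 + 2 a_0 = -2  ->  a_3 = -1/3
  x^2: 12 a_4 - 3 a_3 + 2 a_2 - 2 a_1 = 0  ->  12 a_4 = 3 a_3 - 2 a_2 + 2 a_1 = 7  ->  a_4 = 7/12
  x^3: 20 a_5 - 4 a_4 + 2 a_3 - 2 a_2 = 0  ->  20 a_5 = 4 a_4 - 2 a_3 + 2 a_2 = -1  ->  a_5 = -1/20
  x^4: 30 a_6 - 5 a_5 + 2 a_4 - 2 a_3 = 0  ->  30 a_6 = 5 a_5 - 2 a_4 + 2 a_3 = -25/12  ->  a_6 = -5/72
Truncated series: y(x) = 3 + 2 x - 2 x^2 - (1/3) x^3 + (7/12) x^4 - (1/20) x^5 - (5/72) x^6 + O(x^7).

a_0 = 3; a_1 = 2; a_2 = -2; a_3 = -1/3; a_4 = 7/12; a_5 = -1/20; a_6 = -5/72


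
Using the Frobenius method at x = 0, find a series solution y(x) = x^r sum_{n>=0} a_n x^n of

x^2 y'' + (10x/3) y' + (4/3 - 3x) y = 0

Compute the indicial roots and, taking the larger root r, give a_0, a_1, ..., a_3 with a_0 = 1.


Write in Frobenius form y'' + (p(x)/x) y' + (q(x)/x^2) y = 0:
  p(x) = 10/3,  q(x) = 4/3 - 3x.
Indicial equation: r(r-1) + (10/3) r + (4/3) = 0 -> roots r_1 = -1, r_2 = -4/3.
Take r = r_1 = -1. Let y(x) = x^r sum_{n>=0} a_n x^n with a_0 = 1.
Substitute y = x^r sum a_n x^n and match x^{r+n}. The recurrence is
  D(n) a_n - 3 a_{n-1} = 0,  where D(n) = (r+n)(r+n-1) + (10/3)(r+n) + (4/3).
  a_n = 3 / D(n) * a_{n-1}.
Since the indicial polynomial factors as (r - r_1)(r - r_2), D(n) = (r_1 + n - r_1)(r_1 + n - r_2) = n(n + 1/3).
Evaluating step by step (a_0 = 1):
  n = 1: D(1) = 1(1 + 1/3) = 4/3; numerator = 3(1) = 3; a_1 = (3)/(4/3) = 9/4
  n = 2: D(2) = 2(2 + 1/3) = 14/3; numerator = 3(9/4) = 27/4; a_2 = (27/4)/(14/3) = 81/56
  n = 3: D(3) = 3(3 + 1/3) = 10; numerator = 3(81/56) = 243/56; a_3 = (243/56)/(10) = 243/560

r = -1; a_0 = 1; a_1 = 9/4; a_2 = 81/56; a_3 = 243/560


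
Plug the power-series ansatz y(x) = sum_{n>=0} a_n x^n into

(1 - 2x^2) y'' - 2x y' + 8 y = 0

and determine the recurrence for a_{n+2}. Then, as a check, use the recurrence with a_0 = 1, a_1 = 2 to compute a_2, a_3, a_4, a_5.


Substitute y = sum_n a_n x^n.
(1 - 2 x^2) y'' contributes (n+2)(n+1) a_{n+2} - 2 n(n-1) a_n at x^n.
-2 x y'(x) contributes -2 n a_n at x^n.
8 y(x) contributes 8 a_n at x^n.
Matching x^n: (n+2)(n+1) a_{n+2} + (-2 n(n-1) - 2 n + 8) a_n = 0.
Thus a_{n+2} = (2 n(n-1) + 2 n - 8) / ((n+1)(n+2)) * a_n.

Check with a_0 = 1, a_1 = 2 (apply the recurrence for n = 0, 1, 2, 3): a_0 = 1, a_1 = 2, a_2 = -4, a_3 = -2, a_4 = 0, a_5 = -1.

a_(n+2) = (2 n(n-1) + 2 n - 8) / ((n+1)(n+2)) * a_n; check: a_0 = 1, a_1 = 2, a_2 = -4, a_3 = -2, a_4 = 0, a_5 = -1


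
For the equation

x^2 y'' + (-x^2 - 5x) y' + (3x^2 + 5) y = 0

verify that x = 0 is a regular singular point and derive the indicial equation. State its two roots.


Divide by x^2 to reach normal form y'' + P_1(x) y' + P_2(x) y = 0 with P_1(x) = -1 - 5/x and P_2(x) = 3 + 5/x^2.
x = 0 is a singular point because the y'-coefficient -1 - 5/x has a pole at x = 0 and the y-coefficient 3 + 5/x^2 has a pole at x = 0.
It is a regular singular point because x P_1(x) = p(x) = -x - 5 and x^2 P_2(x) = q(x) = 3x^2 + 5 are polynomials, hence analytic at x = 0.
p(0) = -5,  q(0) = 5.
Indicial equation: r(r-1) + p(0) r + q(0) = 0, i.e. r^2 + (p(0) - 1) r + q(0) = 0, i.e. r^2 - 6 r + 5 = 0.
Discriminant: (-6)^2 - 4(5) = 16, so r = (6 ± 4)/2.
Solving: r_1 = 5, r_2 = 1.

indicial: r^2 - 6 r + 5 = 0; roots r_1 = 5, r_2 = 1


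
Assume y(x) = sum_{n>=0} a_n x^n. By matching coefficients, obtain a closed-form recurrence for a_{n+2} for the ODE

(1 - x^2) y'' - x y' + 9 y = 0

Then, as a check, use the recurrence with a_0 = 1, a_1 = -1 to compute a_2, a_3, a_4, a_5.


Substitute y = sum_n a_n x^n.
(1 - 1 x^2) y'' contributes (n+2)(n+1) a_{n+2} - n(n-1) a_n at x^n.
-x y'(x) contributes -n a_n at x^n.
9 y(x) contributes 9 a_n at x^n.
Matching x^n: (n+2)(n+1) a_{n+2} + (-n(n-1) - n + 9) a_n = 0.
Thus a_{n+2} = (n(n-1) + n - 9) / ((n+1)(n+2)) * a_n.

Check with a_0 = 1, a_1 = -1 (apply the recurrence for n = 0, 1, 2, 3): a_0 = 1, a_1 = -1, a_2 = -9/2, a_3 = 4/3, a_4 = 15/8, a_5 = 0.

a_(n+2) = (n(n-1) + n - 9) / ((n+1)(n+2)) * a_n; check: a_0 = 1, a_1 = -1, a_2 = -9/2, a_3 = 4/3, a_4 = 15/8, a_5 = 0


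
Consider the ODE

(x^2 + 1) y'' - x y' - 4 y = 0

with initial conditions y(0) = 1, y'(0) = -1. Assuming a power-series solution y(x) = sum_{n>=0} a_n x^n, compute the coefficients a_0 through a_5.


Ansatz: y(x) = sum_{n>=0} a_n x^n, so y'(x) = sum_{n>=1} n a_n x^(n-1) and y''(x) = sum_{n>=2} n(n-1) a_n x^(n-2).
Substitute into P(x) y'' + Q(x) y' + R(x) y = 0 with P(x) = x^2 + 1, Q(x) = -x, R(x) = -4, and match powers of x.
Initial conditions: a_0 = 1, a_1 = -1.
Setting the coefficient of each power of x to zero and solving order by order (substituting the coefficients already found):
  x^0: 2 a_2 - 4 a_0 = 0  ->  2 a_2 = 4 a_0 = 4  ->  a_2 = 2
  x^1: 6 a_3 - 5 a_1 = 0  ->  6 a_3 = 5 a_1 = -5  ->  a_3 = -5/6
  x^2: 12 a_4 - 4 a_2 = 0  ->  12 a_4 = 4 a_2 = 8  ->  a_4 = 2/3
  x^3: 20 a_5 - a_3 = 0  ->  20 a_5 = a_3 = -5/6  ->  a_5 = -1/24
Truncated series: y(x) = 1 - x + 2 x^2 - (5/6) x^3 + (2/3) x^4 - (1/24) x^5 + O(x^6).

a_0 = 1; a_1 = -1; a_2 = 2; a_3 = -5/6; a_4 = 2/3; a_5 = -1/24


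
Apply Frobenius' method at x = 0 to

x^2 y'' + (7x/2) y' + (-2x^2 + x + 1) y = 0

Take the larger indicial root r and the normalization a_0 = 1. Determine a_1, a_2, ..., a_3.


Write in Frobenius form y'' + (p(x)/x) y' + (q(x)/x^2) y = 0:
  p(x) = 7/2,  q(x) = -2x^2 + x + 1.
Indicial equation: r(r-1) + (7/2) r + (1) = 0 -> roots r_1 = -1/2, r_2 = -2.
Take r = r_1 = -1/2. Let y(x) = x^r sum_{n>=0} a_n x^n with a_0 = 1.
Substitute y = x^r sum a_n x^n and match x^{r+n}. The recurrence is
  D(n) a_n + 1 a_{n-1} - 2 a_{n-2} = 0,  where D(n) = (r+n)(r+n-1) + (7/2)(r+n) + (1).
  a_n = [-1 a_{n-1} + 2 a_{n-2}] / D(n).
Since the indicial polynomial factors as (r - r_1)(r - r_2), D(n) = (r_1 + n - r_1)(r_1 + n - r_2) = n(n + 3/2).
Evaluating step by step (a_0 = 1):
  n = 1: D(1) = 1(1 + 3/2) = 5/2; numerator = -1(1) = -1; a_1 = (-1)/(5/2) = -2/5
  n = 2: D(2) = 2(2 + 3/2) = 7; numerator = -1(-2/5) + 2(1) = 12/5; a_2 = (12/5)/(7) = 12/35
  n = 3: D(3) = 3(3 + 3/2) = 27/2; numerator = -1(12/35) + 2(-2/5) = -8/7; a_3 = (-8/7)/(27/2) = -16/189

r = -1/2; a_0 = 1; a_1 = -2/5; a_2 = 12/35; a_3 = -16/189


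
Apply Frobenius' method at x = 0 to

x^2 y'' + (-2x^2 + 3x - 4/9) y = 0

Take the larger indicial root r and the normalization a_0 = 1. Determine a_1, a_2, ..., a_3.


Write in Frobenius form y'' + (p(x)/x) y' + (q(x)/x^2) y = 0:
  p(x) = 0,  q(x) = -2x^2 + 3x - 4/9.
Indicial equation: r(r-1) + (0) r + (-4/9) = 0 -> roots r_1 = 4/3, r_2 = -1/3.
Take r = r_1 = 4/3. Let y(x) = x^r sum_{n>=0} a_n x^n with a_0 = 1.
Substitute y = x^r sum a_n x^n and match x^{r+n}. The recurrence is
  D(n) a_n + 3 a_{n-1} - 2 a_{n-2} = 0,  where D(n) = (r+n)(r+n-1) + (0)(r+n) + (-4/9).
  a_n = [-3 a_{n-1} + 2 a_{n-2}] / D(n).
Since the indicial polynomial factors as (r - r_1)(r - r_2), D(n) = (r_1 + n - r_1)(r_1 + n - r_2) = n(n + 5/3).
Evaluating step by step (a_0 = 1):
  n = 1: D(1) = 1(1 + 5/3) = 8/3; numerator = -3(1) = -3; a_1 = (-3)/(8/3) = -9/8
  n = 2: D(2) = 2(2 + 5/3) = 22/3; numerator = -3(-9/8) + 2(1) = 43/8; a_2 = (43/8)/(22/3) = 129/176
  n = 3: D(3) = 3(3 + 5/3) = 14; numerator = -3(129/176) + 2(-9/8) = -783/176; a_3 = (-783/176)/(14) = -783/2464

r = 4/3; a_0 = 1; a_1 = -9/8; a_2 = 129/176; a_3 = -783/2464


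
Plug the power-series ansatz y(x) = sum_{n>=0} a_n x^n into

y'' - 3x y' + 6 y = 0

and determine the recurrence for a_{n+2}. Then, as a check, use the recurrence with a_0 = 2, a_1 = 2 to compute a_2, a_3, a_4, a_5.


Substitute y = sum_n a_n x^n.
y''(x) has coefficient (n+2)(n+1) a_{n+2} at x^n;
-3 x y'(x) has coefficient -3 n a_n at x^n (shift);
6 y(x) has coefficient 6 a_n at x^n.
Matching x^n: (n+2)(n+1) a_{n+2} + (-3n + 6) a_n = 0.
Thus a_{n+2} = (3n - 6) / ((n+1)(n+2)) * a_n.

Check with a_0 = 2, a_1 = 2 (apply the recurrence for n = 0, 1, 2, 3): a_0 = 2, a_1 = 2, a_2 = -6, a_3 = -1, a_4 = 0, a_5 = -3/20.

a_(n+2) = (3n - 6) / ((n+1)(n+2)) * a_n; check: a_0 = 2, a_1 = 2, a_2 = -6, a_3 = -1, a_4 = 0, a_5 = -3/20


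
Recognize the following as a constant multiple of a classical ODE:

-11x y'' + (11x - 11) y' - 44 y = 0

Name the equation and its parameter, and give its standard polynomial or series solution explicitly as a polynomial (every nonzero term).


All three coefficients share the factor -11; dividing through by -11 gives  x y'' + (1 - x) y' + 4 y = 0.
This matches the Laguerre equation x y'' + (1 - x) y' + n y = 0 with n = 4; the polynomial solution is L_4(x).
With y = sum_k a_k x^k, matching x^k gives (k+1)k a_{k+1} + (k+1) a_{k+1} - k a_k + n a_k = 0, i.e. (k+1)^2 a_{k+1} = (k - n) a_k = (k - 4) a_k. The right side vanishes at k = 4, so the series terminates at degree 4.
Standard normalization L_n(0) = 1 gives a_0 = 1. Work upward with a_{k+1} = (k - 4) a_k / (k+1)^2:
  a_1 = (0 - 4)(1) / 1^2 = -4/1 = -4
  a_2 = (1 - 4)(-4) / 2^2 = 12/4 = 3
  a_3 = (2 - 4)(3) / 3^2 = -6/9 = -2/3
  a_4 = (3 - 4)(-2/3) / 4^2 = (2/3)/16 = 1/24
Hence L_4(x) = x^4/24 - 2 x^3/3 + 3 x^2 - 4 x + 1.

L_4(x); series = x^4/24 - 2 x^3/3 + 3 x^2 - 4 x + 1


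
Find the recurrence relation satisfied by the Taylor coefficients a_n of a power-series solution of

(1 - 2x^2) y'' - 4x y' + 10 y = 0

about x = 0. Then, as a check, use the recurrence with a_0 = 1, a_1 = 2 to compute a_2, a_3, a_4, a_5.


Substitute y = sum_n a_n x^n.
(1 - 2 x^2) y'' contributes (n+2)(n+1) a_{n+2} - 2 n(n-1) a_n at x^n.
-4 x y'(x) contributes -4 n a_n at x^n.
10 y(x) contributes 10 a_n at x^n.
Matching x^n: (n+2)(n+1) a_{n+2} + (-2 n(n-1) - 4 n + 10) a_n = 0.
Thus a_{n+2} = (2 n(n-1) + 4 n - 10) / ((n+1)(n+2)) * a_n.

Check with a_0 = 1, a_1 = 2 (apply the recurrence for n = 0, 1, 2, 3): a_0 = 1, a_1 = 2, a_2 = -5, a_3 = -2, a_4 = -5/6, a_5 = -7/5.

a_(n+2) = (2 n(n-1) + 4 n - 10) / ((n+1)(n+2)) * a_n; check: a_0 = 1, a_1 = 2, a_2 = -5, a_3 = -2, a_4 = -5/6, a_5 = -7/5


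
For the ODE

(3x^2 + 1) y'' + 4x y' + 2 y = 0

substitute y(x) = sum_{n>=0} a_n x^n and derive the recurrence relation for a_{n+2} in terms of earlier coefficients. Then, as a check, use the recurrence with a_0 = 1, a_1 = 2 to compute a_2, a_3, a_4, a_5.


Substitute y = sum_n a_n x^n.
(1 + 3 x^2) y'' contributes (n+2)(n+1) a_{n+2} + 3 n(n-1) a_n at x^n.
4 x y'(x) contributes 4 n a_n at x^n.
2 y(x) contributes 2 a_n at x^n.
Matching x^n: (n+2)(n+1) a_{n+2} + (3 n(n-1) + 4 n + 2) a_n = 0.
Thus a_{n+2} = (-3 n(n-1) - 4 n - 2) / ((n+1)(n+2)) * a_n.

Check with a_0 = 1, a_1 = 2 (apply the recurrence for n = 0, 1, 2, 3): a_0 = 1, a_1 = 2, a_2 = -1, a_3 = -2, a_4 = 4/3, a_5 = 16/5.

a_(n+2) = (-3 n(n-1) - 4 n - 2) / ((n+1)(n+2)) * a_n; check: a_0 = 1, a_1 = 2, a_2 = -1, a_3 = -2, a_4 = 4/3, a_5 = 16/5


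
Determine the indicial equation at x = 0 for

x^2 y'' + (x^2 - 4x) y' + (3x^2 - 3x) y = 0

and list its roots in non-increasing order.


Divide by x^2 to reach normal form y'' + P_1(x) y' + P_2(x) y = 0 with P_1(x) = 1 - 4/x and P_2(x) = 3 - 3/x.
x = 0 is a singular point because the y'-coefficient 1 - 4/x has a pole at x = 0 and the y-coefficient 3 - 3/x has a pole at x = 0.
It is a regular singular point because x P_1(x) = p(x) = x - 4 and x^2 P_2(x) = q(x) = 3x^2 - 3x are polynomials, hence analytic at x = 0.
p(0) = -4,  q(0) = 0.
Indicial equation: r(r-1) + p(0) r + q(0) = 0, i.e. r^2 + (p(0) - 1) r + q(0) = 0, i.e. r^2 - 5 r = 0.
Discriminant: (-5)^2 - 4(0) = 25, so r = (5 ± 5)/2.
Solving: r_1 = 5, r_2 = 0.

indicial: r^2 - 5 r = 0; roots r_1 = 5, r_2 = 0


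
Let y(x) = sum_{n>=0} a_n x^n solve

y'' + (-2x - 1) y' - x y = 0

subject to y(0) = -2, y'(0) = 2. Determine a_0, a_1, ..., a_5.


Ansatz: y(x) = sum_{n>=0} a_n x^n, so y'(x) = sum_{n>=1} n a_n x^(n-1) and y''(x) = sum_{n>=2} n(n-1) a_n x^(n-2).
Substitute into P(x) y'' + Q(x) y' + R(x) y = 0 with P(x) = 1, Q(x) = -2x - 1, R(x) = -x, and match powers of x.
Initial conditions: a_0 = -2, a_1 = 2.
Setting the coefficient of each power of x to zero and solving order by order (substituting the coefficients already found):
  x^0: 2 a_2 - a_1 = 0  ->  2 a_2 = a_1 = 2  ->  a_2 = 1
  x^1: 6 a_3 - 2 a_2 - 2 a_1 - a_0 = 0  ->  6 a_3 = 2 a_2 + 2 a_1 + a_0 = 4  ->  a_3 = 2/3
  x^2: 12 a_4 - 3 a_3 - 4 a_2 - a_1 = 0  ->  12 a_4 = 3 a_3 + 4 a_2 + a_1 = 8  ->  a_4 = 2/3
  x^3: 20 a_5 - 4 a_4 - 6 a_3 - a_2 = 0  ->  20 a_5 = 4 a_4 + 6 a_3 + a_2 = 23/3  ->  a_5 = 23/60
Truncated series: y(x) = -2 + 2 x + x^2 + (2/3) x^3 + (2/3) x^4 + (23/60) x^5 + O(x^6).

a_0 = -2; a_1 = 2; a_2 = 1; a_3 = 2/3; a_4 = 2/3; a_5 = 23/60


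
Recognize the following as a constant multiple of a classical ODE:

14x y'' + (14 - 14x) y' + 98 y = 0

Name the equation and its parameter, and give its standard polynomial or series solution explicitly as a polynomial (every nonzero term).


All three coefficients share the factor 14; dividing through by 14 gives  x y'' + (1 - x) y' + 7 y = 0.
This matches the Laguerre equation x y'' + (1 - x) y' + n y = 0 with n = 7; the polynomial solution is L_7(x).
With y = sum_k a_k x^k, matching x^k gives (k+1)k a_{k+1} + (k+1) a_{k+1} - k a_k + n a_k = 0, i.e. (k+1)^2 a_{k+1} = (k - n) a_k = (k - 7) a_k. The right side vanishes at k = 7, so the series terminates at degree 7.
Standard normalization L_n(0) = 1 gives a_0 = 1. Work upward with a_{k+1} = (k - 7) a_k / (k+1)^2:
  a_1 = (0 - 7)(1) / 1^2 = -7/1 = -7
  a_2 = (1 - 7)(-7) / 2^2 = 42/4 = 21/2
  a_3 = (2 - 7)(21/2) / 3^2 = (-105/2)/9 = -35/6
  a_4 = (3 - 7)(-35/6) / 4^2 = (70/3)/16 = 35/24
  a_5 = (4 - 7)(35/24) / 5^2 = (-35/8)/25 = -7/40
  a_6 = (5 - 7)(-7/40) / 6^2 = (7/20)/36 = 7/720
  a_7 = (6 - 7)(7/720) / 7^2 = (-7/720)/49 = -1/5040
Hence L_7(x) = -x^7/5040 + 7 x^6/720 - 7 x^5/40 + 35 x^4/24 - 35 x^3/6 + 21 x^2/2 - 7 x + 1.

L_7(x); series = -x^7/5040 + 7 x^6/720 - 7 x^5/40 + 35 x^4/24 - 35 x^3/6 + 21 x^2/2 - 7 x + 1


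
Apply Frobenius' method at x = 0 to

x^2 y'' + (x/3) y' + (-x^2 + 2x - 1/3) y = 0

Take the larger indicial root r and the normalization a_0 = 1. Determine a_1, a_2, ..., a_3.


Write in Frobenius form y'' + (p(x)/x) y' + (q(x)/x^2) y = 0:
  p(x) = 1/3,  q(x) = -x^2 + 2x - 1/3.
Indicial equation: r(r-1) + (1/3) r + (-1/3) = 0 -> roots r_1 = 1, r_2 = -1/3.
Take r = r_1 = 1. Let y(x) = x^r sum_{n>=0} a_n x^n with a_0 = 1.
Substitute y = x^r sum a_n x^n and match x^{r+n}. The recurrence is
  D(n) a_n + 2 a_{n-1} - 1 a_{n-2} = 0,  where D(n) = (r+n)(r+n-1) + (1/3)(r+n) + (-1/3).
  a_n = [-2 a_{n-1} + 1 a_{n-2}] / D(n).
Since the indicial polynomial factors as (r - r_1)(r - r_2), D(n) = (r_1 + n - r_1)(r_1 + n - r_2) = n(n + 4/3).
Evaluating step by step (a_0 = 1):
  n = 1: D(1) = 1(1 + 4/3) = 7/3; numerator = -2(1) = -2; a_1 = (-2)/(7/3) = -6/7
  n = 2: D(2) = 2(2 + 4/3) = 20/3; numerator = -2(-6/7) + 1(1) = 19/7; a_2 = (19/7)/(20/3) = 57/140
  n = 3: D(3) = 3(3 + 4/3) = 13; numerator = -2(57/140) + 1(-6/7) = -117/70; a_3 = (-117/70)/(13) = -9/70

r = 1; a_0 = 1; a_1 = -6/7; a_2 = 57/140; a_3 = -9/70


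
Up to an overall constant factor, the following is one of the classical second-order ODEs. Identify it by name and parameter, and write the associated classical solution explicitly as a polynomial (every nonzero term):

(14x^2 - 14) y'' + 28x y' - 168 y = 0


All three coefficients share the factor -14; dividing through by -14 gives  (1 - x^2) y'' - 2x y' + 12 y = 0.
This matches the Legendre equation (1 - x^2) y'' - 2x y' + n(n+1) y = 0 (note the -2x y' term) with n(n+1) = 12, so n = 3; the polynomial solution is P_3(x).
With y = sum_k a_k x^k, matching x^k gives (k+2)(k+1) a_{k+2} = [k(k+1) - n(n+1)] a_k = (k - 3)(k + 4) a_k. The right side vanishes at k = 3, so the series with the parity of 3 terminates at degree 3.
Standard normalization (P_n(1) = 1): leading coefficient (2n)!/(2^n (n!)^2) = 720/(8*36) = 5/2, so a_3 = 5/2. Work downward with a_k = (k+1)(k+2) a_{k+2} / ((k - 3)(k + 4)):
  a_1 = (2)(3)(5/2) / ((1 - 3)(1 + 4)) = 15/(-10) = -3/2
Hence P_3(x) = 5 x^3/2 - 3 x/2.

P_3(x); series = 5 x^3/2 - 3 x/2


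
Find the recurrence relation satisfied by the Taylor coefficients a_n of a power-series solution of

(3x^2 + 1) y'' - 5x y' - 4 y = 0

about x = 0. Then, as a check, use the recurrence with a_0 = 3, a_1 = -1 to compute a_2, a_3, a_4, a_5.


Substitute y = sum_n a_n x^n.
(1 + 3 x^2) y'' contributes (n+2)(n+1) a_{n+2} + 3 n(n-1) a_n at x^n.
-5 x y'(x) contributes -5 n a_n at x^n.
-4 y(x) contributes -4 a_n at x^n.
Matching x^n: (n+2)(n+1) a_{n+2} + (3 n(n-1) - 5 n - 4) a_n = 0.
Thus a_{n+2} = (-3 n(n-1) + 5 n + 4) / ((n+1)(n+2)) * a_n.

Check with a_0 = 3, a_1 = -1 (apply the recurrence for n = 0, 1, 2, 3): a_0 = 3, a_1 = -1, a_2 = 6, a_3 = -3/2, a_4 = 4, a_5 = -3/40.

a_(n+2) = (-3 n(n-1) + 5 n + 4) / ((n+1)(n+2)) * a_n; check: a_0 = 3, a_1 = -1, a_2 = 6, a_3 = -3/2, a_4 = 4, a_5 = -3/40


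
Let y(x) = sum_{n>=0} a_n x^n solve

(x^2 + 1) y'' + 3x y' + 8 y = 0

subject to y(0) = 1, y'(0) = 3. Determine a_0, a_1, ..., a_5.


Ansatz: y(x) = sum_{n>=0} a_n x^n, so y'(x) = sum_{n>=1} n a_n x^(n-1) and y''(x) = sum_{n>=2} n(n-1) a_n x^(n-2).
Substitute into P(x) y'' + Q(x) y' + R(x) y = 0 with P(x) = x^2 + 1, Q(x) = 3x, R(x) = 8, and match powers of x.
Initial conditions: a_0 = 1, a_1 = 3.
Setting the coefficient of each power of x to zero and solving order by order (substituting the coefficients already found):
  x^0: 2 a_2 + 8 a_0 = 0  ->  2 a_2 = -8 a_0 = -8  ->  a_2 = -4
  x^1: 6 a_3 + 11 a_1 = 0  ->  6 a_3 = -11 a_1 = -33  ->  a_3 = -11/2
  x^2: 12 a_4 + 16 a_2 = 0  ->  12 a_4 = -16 a_2 = 64  ->  a_4 = 16/3
  x^3: 20 a_5 + 23 a_3 = 0  ->  20 a_5 = -23 a_3 = 253/2  ->  a_5 = 253/40
Truncated series: y(x) = 1 + 3 x - 4 x^2 - (11/2) x^3 + (16/3) x^4 + (253/40) x^5 + O(x^6).

a_0 = 1; a_1 = 3; a_2 = -4; a_3 = -11/2; a_4 = 16/3; a_5 = 253/40


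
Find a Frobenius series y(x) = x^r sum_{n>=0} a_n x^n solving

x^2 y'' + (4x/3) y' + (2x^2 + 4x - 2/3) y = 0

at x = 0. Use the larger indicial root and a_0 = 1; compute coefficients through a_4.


Write in Frobenius form y'' + (p(x)/x) y' + (q(x)/x^2) y = 0:
  p(x) = 4/3,  q(x) = 2x^2 + 4x - 2/3.
Indicial equation: r(r-1) + (4/3) r + (-2/3) = 0 -> roots r_1 = 2/3, r_2 = -1.
Take r = r_1 = 2/3. Let y(x) = x^r sum_{n>=0} a_n x^n with a_0 = 1.
Substitute y = x^r sum a_n x^n and match x^{r+n}. The recurrence is
  D(n) a_n + 4 a_{n-1} + 2 a_{n-2} = 0,  where D(n) = (r+n)(r+n-1) + (4/3)(r+n) + (-2/3).
  a_n = [-4 a_{n-1} - 2 a_{n-2}] / D(n).
Since the indicial polynomial factors as (r - r_1)(r - r_2), D(n) = (r_1 + n - r_1)(r_1 + n - r_2) = n(n + 5/3).
Evaluating step by step (a_0 = 1):
  n = 1: D(1) = 1(1 + 5/3) = 8/3; numerator = -4(1) = -4; a_1 = (-4)/(8/3) = -3/2
  n = 2: D(2) = 2(2 + 5/3) = 22/3; numerator = -4(-3/2) - 2(1) = 4; a_2 = (4)/(22/3) = 6/11
  n = 3: D(3) = 3(3 + 5/3) = 14; numerator = -4(6/11) - 2(-3/2) = 9/11; a_3 = (9/11)/(14) = 9/154
  n = 4: D(4) = 4(4 + 5/3) = 68/3; numerator = -4(9/154) - 2(6/11) = -102/77; a_4 = (-102/77)/(68/3) = -9/154

r = 2/3; a_0 = 1; a_1 = -3/2; a_2 = 6/11; a_3 = 9/154; a_4 = -9/154


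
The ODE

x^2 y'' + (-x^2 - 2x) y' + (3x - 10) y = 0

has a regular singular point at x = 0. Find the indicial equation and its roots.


Divide by x^2 to reach normal form y'' + P_1(x) y' + P_2(x) y = 0 with P_1(x) = -1 - 2/x and P_2(x) = 3/x - 10/x^2.
x = 0 is a singular point because the y'-coefficient -1 - 2/x has a pole at x = 0 and the y-coefficient 3/x - 10/x^2 has a pole at x = 0.
It is a regular singular point because x P_1(x) = p(x) = -x - 2 and x^2 P_2(x) = q(x) = 3x - 10 are polynomials, hence analytic at x = 0.
p(0) = -2,  q(0) = -10.
Indicial equation: r(r-1) + p(0) r + q(0) = 0, i.e. r^2 + (p(0) - 1) r + q(0) = 0, i.e. r^2 - 3 r - 10 = 0.
Discriminant: (-3)^2 - 4(-10) = 49, so r = (3 ± 7)/2.
Solving: r_1 = 5, r_2 = -2.

indicial: r^2 - 3 r - 10 = 0; roots r_1 = 5, r_2 = -2


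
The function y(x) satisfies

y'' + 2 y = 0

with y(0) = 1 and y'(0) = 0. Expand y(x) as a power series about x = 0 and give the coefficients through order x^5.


Ansatz: y(x) = sum_{n>=0} a_n x^n, so y'(x) = sum_{n>=1} n a_n x^(n-1) and y''(x) = sum_{n>=2} n(n-1) a_n x^(n-2).
Substitute into P(x) y'' + Q(x) y' + R(x) y = 0 with P(x) = 1, Q(x) = 0, R(x) = 2, and match powers of x.
Initial conditions: a_0 = 1, a_1 = 0.
Setting the coefficient of each power of x to zero and solving order by order (substituting the coefficients already found):
  x^0: 2 a_2 + 2 a_0 = 0  ->  2 a_2 = -2 a_0 = -2  ->  a_2 = -1
  x^1: 6 a_3 + 2 a_1 = 0  ->  6 a_3 = -2 a_1 = 0  ->  a_3 = 0
  x^2: 12 a_4 + 2 a_2 = 0  ->  12 a_4 = -2 a_2 = 2  ->  a_4 = 1/6
  x^3: 20 a_5 + 2 a_3 = 0  ->  20 a_5 = -2 a_3 = 0  ->  a_5 = 0
Truncated series: y(x) = 1 - x^2 + (1/6) x^4 + O(x^6).

a_0 = 1; a_1 = 0; a_2 = -1; a_3 = 0; a_4 = 1/6; a_5 = 0


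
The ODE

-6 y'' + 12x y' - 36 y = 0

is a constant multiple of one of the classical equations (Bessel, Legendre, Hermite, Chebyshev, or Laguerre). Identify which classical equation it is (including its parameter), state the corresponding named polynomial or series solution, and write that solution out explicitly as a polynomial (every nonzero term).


All three coefficients share the factor -6; dividing through by -6 gives  y'' - 2x y' + 6 y = 0.
This matches the Hermite equation y'' - 2x y' + 2n y = 0 with 2n = 6, so n = 3; the polynomial solution is H_3(x).
With y = sum_k a_k x^k, matching x^k gives (k+2)(k+1) a_{k+2} = 2(k - n) a_k = 2(k - 3) a_k. The right side vanishes at k = 3, so the series with the parity of 3 terminates at degree 3.
Standard normalization: leading coefficient of H_n is 2^n, so a_3 = 2^3 = 8. Work downward with a_k = (k+1)(k+2) a_{k+2} / (2(k - n)):
  a_1 = (2)(3)(8) / (2(1 - 3)) = 48/(-4) = -12
Hence H_3(x) = 8 x^3 - 12 x.

H_3(x); series = 8 x^3 - 12 x


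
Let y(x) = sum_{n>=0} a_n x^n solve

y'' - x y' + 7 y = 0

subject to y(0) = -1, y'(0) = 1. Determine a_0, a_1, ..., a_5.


Ansatz: y(x) = sum_{n>=0} a_n x^n, so y'(x) = sum_{n>=1} n a_n x^(n-1) and y''(x) = sum_{n>=2} n(n-1) a_n x^(n-2).
Substitute into P(x) y'' + Q(x) y' + R(x) y = 0 with P(x) = 1, Q(x) = -x, R(x) = 7, and match powers of x.
Initial conditions: a_0 = -1, a_1 = 1.
Setting the coefficient of each power of x to zero and solving order by order (substituting the coefficients already found):
  x^0: 2 a_2 + 7 a_0 = 0  ->  2 a_2 = -7 a_0 = 7  ->  a_2 = 7/2
  x^1: 6 a_3 + 6 a_1 = 0  ->  6 a_3 = -6 a_1 = -6  ->  a_3 = -1
  x^2: 12 a_4 + 5 a_2 = 0  ->  12 a_4 = -5 a_2 = -35/2  ->  a_4 = -35/24
  x^3: 20 a_5 + 4 a_3 = 0  ->  20 a_5 = -4 a_3 = 4  ->  a_5 = 1/5
Truncated series: y(x) = -1 + x + (7/2) x^2 - x^3 - (35/24) x^4 + (1/5) x^5 + O(x^6).

a_0 = -1; a_1 = 1; a_2 = 7/2; a_3 = -1; a_4 = -35/24; a_5 = 1/5


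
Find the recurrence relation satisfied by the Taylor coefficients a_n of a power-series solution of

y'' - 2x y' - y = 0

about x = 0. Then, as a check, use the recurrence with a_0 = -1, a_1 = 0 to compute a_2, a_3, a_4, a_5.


Substitute y = sum_n a_n x^n.
y''(x) has coefficient (n+2)(n+1) a_{n+2} at x^n;
-2 x y'(x) has coefficient -2 n a_n at x^n (shift);
-y(x) has coefficient -1 a_n at x^n.
Matching x^n: (n+2)(n+1) a_{n+2} + (-2n - 1) a_n = 0.
Thus a_{n+2} = (2n + 1) / ((n+1)(n+2)) * a_n.

Check with a_0 = -1, a_1 = 0 (apply the recurrence for n = 0, 1, 2, 3): a_0 = -1, a_1 = 0, a_2 = -1/2, a_3 = 0, a_4 = -5/24, a_5 = 0.

a_(n+2) = (2n + 1) / ((n+1)(n+2)) * a_n; check: a_0 = -1, a_1 = 0, a_2 = -1/2, a_3 = 0, a_4 = -5/24, a_5 = 0


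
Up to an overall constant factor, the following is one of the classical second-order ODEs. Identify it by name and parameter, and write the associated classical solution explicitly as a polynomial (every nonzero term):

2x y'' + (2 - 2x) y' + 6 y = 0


All three coefficients share the factor 2; dividing through by 2 gives  x y'' + (1 - x) y' + 3 y = 0.
This matches the Laguerre equation x y'' + (1 - x) y' + n y = 0 with n = 3; the polynomial solution is L_3(x).
With y = sum_k a_k x^k, matching x^k gives (k+1)k a_{k+1} + (k+1) a_{k+1} - k a_k + n a_k = 0, i.e. (k+1)^2 a_{k+1} = (k - n) a_k = (k - 3) a_k. The right side vanishes at k = 3, so the series terminates at degree 3.
Standard normalization L_n(0) = 1 gives a_0 = 1. Work upward with a_{k+1} = (k - 3) a_k / (k+1)^2:
  a_1 = (0 - 3)(1) / 1^2 = -3/1 = -3
  a_2 = (1 - 3)(-3) / 2^2 = 6/4 = 3/2
  a_3 = (2 - 3)(3/2) / 3^2 = (-3/2)/9 = -1/6
Hence L_3(x) = -x^3/6 + 3 x^2/2 - 3 x + 1.

L_3(x); series = -x^3/6 + 3 x^2/2 - 3 x + 1


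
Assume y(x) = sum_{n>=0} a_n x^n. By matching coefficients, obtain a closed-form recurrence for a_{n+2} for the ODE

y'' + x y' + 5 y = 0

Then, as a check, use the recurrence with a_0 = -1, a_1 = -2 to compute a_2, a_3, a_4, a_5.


Substitute y = sum_n a_n x^n.
y''(x) has coefficient (n+2)(n+1) a_{n+2} at x^n;
x y'(x) has coefficient n a_n at x^n (shift);
5 y(x) has coefficient 5 a_n at x^n.
Matching x^n: (n+2)(n+1) a_{n+2} + (n + 5) a_n = 0.
Thus a_{n+2} = (-n - 5) / ((n+1)(n+2)) * a_n.

Check with a_0 = -1, a_1 = -2 (apply the recurrence for n = 0, 1, 2, 3): a_0 = -1, a_1 = -2, a_2 = 5/2, a_3 = 2, a_4 = -35/24, a_5 = -4/5.

a_(n+2) = (-n - 5) / ((n+1)(n+2)) * a_n; check: a_0 = -1, a_1 = -2, a_2 = 5/2, a_3 = 2, a_4 = -35/24, a_5 = -4/5


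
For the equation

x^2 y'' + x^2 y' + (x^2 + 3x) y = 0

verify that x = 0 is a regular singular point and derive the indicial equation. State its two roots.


Divide by x^2 to reach normal form y'' + P_1(x) y' + P_2(x) y = 0 with P_1(x) = 1 and P_2(x) = 1 + 3/x.
x = 0 is a singular point because the y-coefficient 1 + 3/x has a pole at x = 0.
It is a regular singular point because x P_1(x) = p(x) = x and x^2 P_2(x) = q(x) = x^2 + 3x are polynomials, hence analytic at x = 0.
p(0) = 0,  q(0) = 0.
Indicial equation: r(r-1) + p(0) r + q(0) = 0, i.e. r^2 + (p(0) - 1) r + q(0) = 0, i.e. r^2 - 1 r = 0.
Discriminant: (-1)^2 - 4(0) = 1, so r = (1 ± 1)/2.
Solving: r_1 = 1, r_2 = 0.

indicial: r^2 - 1 r = 0; roots r_1 = 1, r_2 = 0


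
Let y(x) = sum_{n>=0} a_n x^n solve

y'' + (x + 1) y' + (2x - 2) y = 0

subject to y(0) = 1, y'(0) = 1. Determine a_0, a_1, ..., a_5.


Ansatz: y(x) = sum_{n>=0} a_n x^n, so y'(x) = sum_{n>=1} n a_n x^(n-1) and y''(x) = sum_{n>=2} n(n-1) a_n x^(n-2).
Substitute into P(x) y'' + Q(x) y' + R(x) y = 0 with P(x) = 1, Q(x) = x + 1, R(x) = 2x - 2, and match powers of x.
Initial conditions: a_0 = 1, a_1 = 1.
Setting the coefficient of each power of x to zero and solving order by order (substituting the coefficients already found):
  x^0: 2 a_2 + a_1 - 2 a_0 = 0  ->  2 a_2 = -a_1 + 2 a_0 = 1  ->  a_2 = 1/2
  x^1: 6 a_3 + 2 a_2 - a_1 + 2 a_0 = 0  ->  6 a_3 = -2 a_2 + a_1 - 2 a_0 = -2  ->  a_3 = -1/3
  x^2: 12 a_4 + 3 a_3 + 2 a_1 = 0  ->  12 a_4 = -3 a_3 - 2 a_1 = -1  ->  a_4 = -1/12
  x^3: 20 a_5 + 4 a_4 + a_3 + 2 a_2 = 0  ->  20 a_5 = -4 a_4 - a_3 - 2 a_2 = -1/3  ->  a_5 = -1/60
Truncated series: y(x) = 1 + x + (1/2) x^2 - (1/3) x^3 - (1/12) x^4 - (1/60) x^5 + O(x^6).

a_0 = 1; a_1 = 1; a_2 = 1/2; a_3 = -1/3; a_4 = -1/12; a_5 = -1/60


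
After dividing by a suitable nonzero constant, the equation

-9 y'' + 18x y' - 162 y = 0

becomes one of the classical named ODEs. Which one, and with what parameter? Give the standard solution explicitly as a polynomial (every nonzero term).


All three coefficients share the factor -9; dividing through by -9 gives  y'' - 2x y' + 18 y = 0.
This matches the Hermite equation y'' - 2x y' + 2n y = 0 with 2n = 18, so n = 9; the polynomial solution is H_9(x).
With y = sum_k a_k x^k, matching x^k gives (k+2)(k+1) a_{k+2} = 2(k - n) a_k = 2(k - 9) a_k. The right side vanishes at k = 9, so the series with the parity of 9 terminates at degree 9.
Standard normalization: leading coefficient of H_n is 2^n, so a_9 = 2^9 = 512. Work downward with a_k = (k+1)(k+2) a_{k+2} / (2(k - n)):
  a_7 = (8)(9)(512) / (2(7 - 9)) = 36864/(-4) = -9216
  a_5 = (6)(7)(-9216) / (2(5 - 9)) = -387072/(-8) = 48384
  a_3 = (4)(5)(48384) / (2(3 - 9)) = 967680/(-12) = -80640
  a_1 = (2)(3)(-80640) / (2(1 - 9)) = -483840/(-16) = 30240
Hence H_9(x) = 512 x^9 - 9216 x^7 + 48384 x^5 - 80640 x^3 + 30240 x.

H_9(x); series = 512 x^9 - 9216 x^7 + 48384 x^5 - 80640 x^3 + 30240 x


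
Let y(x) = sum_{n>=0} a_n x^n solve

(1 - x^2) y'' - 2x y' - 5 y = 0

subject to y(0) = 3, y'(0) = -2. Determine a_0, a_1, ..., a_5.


Ansatz: y(x) = sum_{n>=0} a_n x^n, so y'(x) = sum_{n>=1} n a_n x^(n-1) and y''(x) = sum_{n>=2} n(n-1) a_n x^(n-2).
Substitute into P(x) y'' + Q(x) y' + R(x) y = 0 with P(x) = 1 - x^2, Q(x) = -2x, R(x) = -5, and match powers of x.
Initial conditions: a_0 = 3, a_1 = -2.
Setting the coefficient of each power of x to zero and solving order by order (substituting the coefficients already found):
  x^0: 2 a_2 - 5 a_0 = 0  ->  2 a_2 = 5 a_0 = 15  ->  a_2 = 15/2
  x^1: 6 a_3 - 7 a_1 = 0  ->  6 a_3 = 7 a_1 = -14  ->  a_3 = -7/3
  x^2: 12 a_4 - 11 a_2 = 0  ->  12 a_4 = 11 a_2 = 165/2  ->  a_4 = 55/8
  x^3: 20 a_5 - 17 a_3 = 0  ->  20 a_5 = 17 a_3 = -119/3  ->  a_5 = -119/60
Truncated series: y(x) = 3 - 2 x + (15/2) x^2 - (7/3) x^3 + (55/8) x^4 - (119/60) x^5 + O(x^6).

a_0 = 3; a_1 = -2; a_2 = 15/2; a_3 = -7/3; a_4 = 55/8; a_5 = -119/60


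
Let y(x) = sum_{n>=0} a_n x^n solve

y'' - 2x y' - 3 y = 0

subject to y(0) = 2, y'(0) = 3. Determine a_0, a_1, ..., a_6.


Ansatz: y(x) = sum_{n>=0} a_n x^n, so y'(x) = sum_{n>=1} n a_n x^(n-1) and y''(x) = sum_{n>=2} n(n-1) a_n x^(n-2).
Substitute into P(x) y'' + Q(x) y' + R(x) y = 0 with P(x) = 1, Q(x) = -2x, R(x) = -3, and match powers of x.
Initial conditions: a_0 = 2, a_1 = 3.
Setting the coefficient of each power of x to zero and solving order by order (substituting the coefficients already found):
  x^0: 2 a_2 - 3 a_0 = 0  ->  2 a_2 = 3 a_0 = 6  ->  a_2 = 3
  x^1: 6 a_3 - 5 a_1 = 0  ->  6 a_3 = 5 a_1 = 15  ->  a_3 = 5/2
  x^2: 12 a_4 - 7 a_2 = 0  ->  12 a_4 = 7 a_2 = 21  ->  a_4 = 7/4
  x^3: 20 a_5 - 9 a_3 = 0  ->  20 a_5 = 9 a_3 = 45/2  ->  a_5 = 9/8
  x^4: 30 a_6 - 11 a_4 = 0  ->  30 a_6 = 11 a_4 = 77/4  ->  a_6 = 77/120
Truncated series: y(x) = 2 + 3 x + 3 x^2 + (5/2) x^3 + (7/4) x^4 + (9/8) x^5 + (77/120) x^6 + O(x^7).

a_0 = 2; a_1 = 3; a_2 = 3; a_3 = 5/2; a_4 = 7/4; a_5 = 9/8; a_6 = 77/120


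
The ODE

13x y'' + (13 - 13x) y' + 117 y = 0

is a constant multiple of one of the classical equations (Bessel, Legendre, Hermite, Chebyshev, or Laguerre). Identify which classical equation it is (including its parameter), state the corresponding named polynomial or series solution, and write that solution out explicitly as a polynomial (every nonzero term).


All three coefficients share the factor 13; dividing through by 13 gives  x y'' + (1 - x) y' + 9 y = 0.
This matches the Laguerre equation x y'' + (1 - x) y' + n y = 0 with n = 9; the polynomial solution is L_9(x).
With y = sum_k a_k x^k, matching x^k gives (k+1)k a_{k+1} + (k+1) a_{k+1} - k a_k + n a_k = 0, i.e. (k+1)^2 a_{k+1} = (k - n) a_k = (k - 9) a_k. The right side vanishes at k = 9, so the series terminates at degree 9.
Standard normalization L_n(0) = 1 gives a_0 = 1. Work upward with a_{k+1} = (k - 9) a_k / (k+1)^2:
  a_1 = (0 - 9)(1) / 1^2 = -9/1 = -9
  a_2 = (1 - 9)(-9) / 2^2 = 72/4 = 18
  a_3 = (2 - 9)(18) / 3^2 = -126/9 = -14
  a_4 = (3 - 9)(-14) / 4^2 = 84/16 = 21/4
  a_5 = (4 - 9)(21/4) / 5^2 = (-105/4)/25 = -21/20
  a_6 = (5 - 9)(-21/20) / 6^2 = (21/5)/36 = 7/60
  a_7 = (6 - 9)(7/60) / 7^2 = (-7/20)/49 = -1/140
  a_8 = (7 - 9)(-1/140) / 8^2 = (1/70)/64 = 1/4480
  a_9 = (8 - 9)(1/4480) / 9^2 = (-1/4480)/81 = -1/362880
Hence L_9(x) = -x^9/362880 + x^8/4480 - x^7/140 + 7 x^6/60 - 21 x^5/20 + 21 x^4/4 - 14 x^3 + 18 x^2 - 9 x + 1.

L_9(x); series = -x^9/362880 + x^8/4480 - x^7/140 + 7 x^6/60 - 21 x^5/20 + 21 x^4/4 - 14 x^3 + 18 x^2 - 9 x + 1


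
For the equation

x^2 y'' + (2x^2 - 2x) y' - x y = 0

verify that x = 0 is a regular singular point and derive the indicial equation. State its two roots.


Divide by x^2 to reach normal form y'' + P_1(x) y' + P_2(x) y = 0 with P_1(x) = 2 - 2/x and P_2(x) = -1/x.
x = 0 is a singular point because the y'-coefficient 2 - 2/x has a pole at x = 0 and the y-coefficient -1/x has a pole at x = 0.
It is a regular singular point because x P_1(x) = p(x) = 2x - 2 and x^2 P_2(x) = q(x) = -x are polynomials, hence analytic at x = 0.
p(0) = -2,  q(0) = 0.
Indicial equation: r(r-1) + p(0) r + q(0) = 0, i.e. r^2 + (p(0) - 1) r + q(0) = 0, i.e. r^2 - 3 r = 0.
Discriminant: (-3)^2 - 4(0) = 9, so r = (3 ± 3)/2.
Solving: r_1 = 3, r_2 = 0.

indicial: r^2 - 3 r = 0; roots r_1 = 3, r_2 = 0


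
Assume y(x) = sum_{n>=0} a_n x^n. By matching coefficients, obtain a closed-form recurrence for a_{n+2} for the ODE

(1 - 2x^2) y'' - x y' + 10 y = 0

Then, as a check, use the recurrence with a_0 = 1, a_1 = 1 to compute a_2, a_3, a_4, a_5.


Substitute y = sum_n a_n x^n.
(1 - 2 x^2) y'' contributes (n+2)(n+1) a_{n+2} - 2 n(n-1) a_n at x^n.
-x y'(x) contributes -n a_n at x^n.
10 y(x) contributes 10 a_n at x^n.
Matching x^n: (n+2)(n+1) a_{n+2} + (-2 n(n-1) - n + 10) a_n = 0.
Thus a_{n+2} = (2 n(n-1) + n - 10) / ((n+1)(n+2)) * a_n.

Check with a_0 = 1, a_1 = 1 (apply the recurrence for n = 0, 1, 2, 3): a_0 = 1, a_1 = 1, a_2 = -5, a_3 = -3/2, a_4 = 5/3, a_5 = -3/8.

a_(n+2) = (2 n(n-1) + n - 10) / ((n+1)(n+2)) * a_n; check: a_0 = 1, a_1 = 1, a_2 = -5, a_3 = -3/2, a_4 = 5/3, a_5 = -3/8


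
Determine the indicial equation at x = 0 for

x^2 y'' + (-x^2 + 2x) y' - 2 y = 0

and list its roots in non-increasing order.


Divide by x^2 to reach normal form y'' + P_1(x) y' + P_2(x) y = 0 with P_1(x) = -1 + 2/x and P_2(x) = -2/x^2.
x = 0 is a singular point because the y'-coefficient -1 + 2/x has a pole at x = 0 and the y-coefficient -2/x^2 has a pole at x = 0.
It is a regular singular point because x P_1(x) = p(x) = 2 - x and x^2 P_2(x) = q(x) = -2 are polynomials, hence analytic at x = 0.
p(0) = 2,  q(0) = -2.
Indicial equation: r(r-1) + p(0) r + q(0) = 0, i.e. r^2 + (p(0) - 1) r + q(0) = 0, i.e. r^2 + 1 r - 2 = 0.
Discriminant: (1)^2 - 4(-2) = 9, so r = (-1 ± 3)/2.
Solving: r_1 = 1, r_2 = -2.

indicial: r^2 + 1 r - 2 = 0; roots r_1 = 1, r_2 = -2
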